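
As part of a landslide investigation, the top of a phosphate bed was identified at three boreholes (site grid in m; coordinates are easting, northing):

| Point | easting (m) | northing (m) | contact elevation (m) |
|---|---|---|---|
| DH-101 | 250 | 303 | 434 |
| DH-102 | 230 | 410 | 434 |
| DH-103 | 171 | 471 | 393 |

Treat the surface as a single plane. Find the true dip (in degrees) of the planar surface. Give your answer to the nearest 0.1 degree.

Let the plane be z = a·easting + b·northing + c.
DH-102−DH-101: −20a + 107b = 0;  DH-103−DH-101: −79a + 168b = −41.
Solving gives a = 0.86138, b = 0.16101.
Gradient magnitude |∇z| = √(a² + b²) = √(0.74197 + 0.02592) = 0.87630.
True dip = arctan(0.87630) = 41.2°, dipping toward W (azimuth ≈ 259°).

41.2°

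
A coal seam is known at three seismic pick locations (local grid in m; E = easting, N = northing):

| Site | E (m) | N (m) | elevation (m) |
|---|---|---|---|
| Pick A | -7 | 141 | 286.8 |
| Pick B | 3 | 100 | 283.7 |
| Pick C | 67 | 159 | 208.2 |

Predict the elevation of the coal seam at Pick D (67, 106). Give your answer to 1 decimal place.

Let the plane be z = a·E + b·N + c.
Pick B−Pick A: 10a − 41b = −3.1;  Pick C−Pick A: 74a + 18b = −78.6.
Solving gives a = −1.02004, b = −0.17318.
Then c = 286.8 − a·-7 − b·141 = 304.08.
At (67, 106): z = −68.3 − 18.4 + 304.08 = 217.4 m.

217.4 m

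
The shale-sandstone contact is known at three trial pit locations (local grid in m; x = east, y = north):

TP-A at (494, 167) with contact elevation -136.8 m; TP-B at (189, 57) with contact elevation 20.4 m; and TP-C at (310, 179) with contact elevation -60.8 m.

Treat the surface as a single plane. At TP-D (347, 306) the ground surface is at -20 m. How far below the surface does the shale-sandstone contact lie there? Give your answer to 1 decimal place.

Two edge vectors: TP-A→TP-B = (-305, -110, 157.2), TP-A→TP-C = (-184, 12, 76).
Normal n = (TP-A→TP-B) × (TP-A→TP-C) = (-10246.4, -5744.8, -23900).
So ∂z/∂x = −n_x/n_z = −0.42872 and ∂z/∂y = −n_y/n_z = −0.24037.
Intercept c from TP-A: -136.8 + 211.79 + 40.14 = 115.13.
At (347, 306): z_contact = −148.77 − 73.55 + 115.13 = -107.19 m.
Depth below ground = -20 − (-107.19) = 87.2 m.

87.2 m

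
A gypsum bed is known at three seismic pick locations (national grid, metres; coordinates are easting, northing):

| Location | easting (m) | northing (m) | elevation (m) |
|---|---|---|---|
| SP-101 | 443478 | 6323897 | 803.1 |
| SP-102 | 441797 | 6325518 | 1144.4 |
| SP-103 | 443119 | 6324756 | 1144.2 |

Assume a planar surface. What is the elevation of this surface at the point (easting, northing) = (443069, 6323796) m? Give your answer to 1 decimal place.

627.0 m

Two edge vectors: SP-101→SP-102 = (-1681, 1621, 341.3), SP-101→SP-103 = (-359, 859, 341.1).
Normal n = (SP-101→SP-102) × (SP-101→SP-103) = (259746.4, 450862.4, -862040).
So ∂z/∂easting = −n_x/n_z = 0.301315948 and ∂z/∂northing = −n_y/n_z = 0.523017957.
Intercept c from SP-101: 803.1 − 133626.99 − 3307511.69 = −3440335.59.
At (443069, 6323796): z = 133503.8 + 3307458.9 − 3440335.59 = 627.0 m.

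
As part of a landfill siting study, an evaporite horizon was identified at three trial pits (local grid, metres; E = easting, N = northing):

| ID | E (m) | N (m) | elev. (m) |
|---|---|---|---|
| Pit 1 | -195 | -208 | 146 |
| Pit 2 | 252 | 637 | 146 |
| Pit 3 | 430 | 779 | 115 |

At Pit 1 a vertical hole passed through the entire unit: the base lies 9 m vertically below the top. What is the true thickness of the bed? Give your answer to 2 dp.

Two edge vectors: Pit 1→Pit 2 = (447, 845, 0), Pit 1→Pit 3 = (625, 987, -31).
Normal n = (Pit 1→Pit 2) × (Pit 1→Pit 3) = (-26195, 13857, -86936).
So ∂z/∂E = −n_x/n_z = −0.30131 and ∂z/∂N = −n_y/n_z = 0.15939.
|∇z| = √(a²+b²) = 0.34088, so dip δ = arctan(0.34088) = 18.82°.
True thickness = vertical thickness × cos δ = 9 × cos 18.82° = 8.52 m.

8.52 m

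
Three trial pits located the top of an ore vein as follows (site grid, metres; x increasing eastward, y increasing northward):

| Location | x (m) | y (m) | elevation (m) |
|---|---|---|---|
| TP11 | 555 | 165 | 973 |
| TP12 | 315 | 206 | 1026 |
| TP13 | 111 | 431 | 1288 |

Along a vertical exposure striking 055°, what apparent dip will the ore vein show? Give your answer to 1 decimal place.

32.3°

Let the plane be z = a·x + b·y + c.
TP12−TP11: −240a + 41b = 53;  TP13−TP11: −444a + 266b = 315.
Solving gives a = −0.02592, b = 1.14094.
Unit vector along 055° is (sin 55°, cos 55°) = (0.8192, 0.5736).
Slope in that direction = a·(0.8192) + b·(0.5736) = 0.63318.
Apparent dip = arctan|0.63318| = 32.3° (true dip is 48.8°, so apparent ≤ true as expected).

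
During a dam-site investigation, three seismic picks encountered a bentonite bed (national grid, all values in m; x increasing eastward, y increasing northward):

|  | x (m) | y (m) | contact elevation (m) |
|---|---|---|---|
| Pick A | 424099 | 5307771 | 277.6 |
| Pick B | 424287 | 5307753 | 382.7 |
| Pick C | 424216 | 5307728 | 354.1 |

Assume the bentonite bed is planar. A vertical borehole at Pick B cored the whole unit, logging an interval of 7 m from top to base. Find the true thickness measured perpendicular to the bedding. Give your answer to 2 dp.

5.92 m

Let the plane be z = a·x + b·y + c.
Pick B−Pick A: 188a − 18b = 105.1;  Pick C−Pick A: 117a − 43b = 76.5.
Solving gives a = 0.52564, b = −0.34883.
|∇z| = √(a²+b²) = 0.63086, so dip δ = arctan(0.63086) = 32.25°.
True thickness = vertical thickness × cos δ = 7 × cos 32.25° = 5.92 m.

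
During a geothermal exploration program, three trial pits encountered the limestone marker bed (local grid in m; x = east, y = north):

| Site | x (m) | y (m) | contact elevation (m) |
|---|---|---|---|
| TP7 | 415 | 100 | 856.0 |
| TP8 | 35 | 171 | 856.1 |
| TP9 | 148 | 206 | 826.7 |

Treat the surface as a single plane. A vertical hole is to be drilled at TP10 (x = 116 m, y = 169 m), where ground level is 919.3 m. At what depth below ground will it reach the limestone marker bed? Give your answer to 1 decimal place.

70.1 m

Two edge vectors: TP7→TP8 = (-380, 71, 0.1), TP7→TP9 = (-267, 106, -29.3).
Normal n = (TP7→TP8) × (TP7→TP9) = (-2090.9, -11160.7, -21323).
So ∂z/∂x = −n_x/n_z = −0.09806 and ∂z/∂y = −n_y/n_z = −0.52341.
Intercept c from TP7: 856 + 40.69 + 52.34 = 949.04.
At (116, 169): z_contact = −11.37 − 88.46 + 949.04 = 849.20 m.
Depth below ground = 919.3 − 849.20 = 70.1 m.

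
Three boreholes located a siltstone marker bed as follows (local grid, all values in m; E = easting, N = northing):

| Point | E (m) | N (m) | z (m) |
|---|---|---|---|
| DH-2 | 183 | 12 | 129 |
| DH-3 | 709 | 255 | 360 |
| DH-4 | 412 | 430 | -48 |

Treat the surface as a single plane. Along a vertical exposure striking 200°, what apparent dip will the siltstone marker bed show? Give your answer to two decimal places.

28.58°

Two edge vectors: DH-2→DH-3 = (526, 243, 231), DH-2→DH-4 = (229, 418, -177).
Normal n = (DH-2→DH-3) × (DH-2→DH-4) = (-139569, 146001, 164221).
So ∂z/∂E = −n_x/n_z = 0.84989 and ∂z/∂N = −n_y/n_z = −0.88905.
Unit vector along 200° is (sin 200°, cos 200°) = (-0.3420, -0.9397).
Slope in that direction = a·(-0.3420) + b·(-0.9397) = 0.54476.
Apparent dip = arctan|0.54476| = 28.58° (true dip is 50.9°, so apparent ≤ true as expected).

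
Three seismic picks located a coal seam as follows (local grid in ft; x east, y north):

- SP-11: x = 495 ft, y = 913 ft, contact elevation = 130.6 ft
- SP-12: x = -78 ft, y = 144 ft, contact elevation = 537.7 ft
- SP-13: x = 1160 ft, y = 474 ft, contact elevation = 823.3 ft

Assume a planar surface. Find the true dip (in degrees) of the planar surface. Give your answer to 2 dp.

44.73°

Let the plane be z = a·x + b·y + c.
SP-12−SP-11: −573a − 769b = 407.1;  SP-13−SP-11: 665a − 439b = 692.7.
Solving gives a = 0.46396, b = −0.87510.
Gradient magnitude |∇z| = √(a² + b²) = √(0.21526 + 0.76579) = 0.99048.
True dip = arctan(0.99048) = 44.73°, dipping toward NNW (azimuth ≈ 332°).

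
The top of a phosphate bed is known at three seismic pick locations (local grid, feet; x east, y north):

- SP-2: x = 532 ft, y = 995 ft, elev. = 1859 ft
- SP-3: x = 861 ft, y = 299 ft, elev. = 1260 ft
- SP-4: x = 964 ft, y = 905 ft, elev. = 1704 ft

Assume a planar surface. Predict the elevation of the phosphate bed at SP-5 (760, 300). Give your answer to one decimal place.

Two edge vectors: SP-2→SP-3 = (329, -696, -599), SP-2→SP-4 = (432, -90, -155).
Normal n = (SP-2→SP-3) × (SP-2→SP-4) = (53970, -207773, 271062).
So ∂z/∂x = −n_x/n_z = −0.19911 and ∂z/∂y = −n_y/n_z = 0.76651.
Intercept c from SP-2: 1859 + 105.92 − 762.68 = 1202.24.
At (760, 300): z = −151.3 + 230.0 + 1202.24 = 1280.9 ft.

1280.9 ft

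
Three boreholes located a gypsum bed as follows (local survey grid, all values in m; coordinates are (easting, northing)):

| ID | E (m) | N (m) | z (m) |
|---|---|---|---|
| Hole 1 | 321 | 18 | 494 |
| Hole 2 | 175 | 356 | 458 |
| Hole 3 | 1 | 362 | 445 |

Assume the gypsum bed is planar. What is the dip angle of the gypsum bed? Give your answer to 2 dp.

Let the plane be z = a·E + b·N + c.
Hole 2−Hole 1: −146a + 338b = −36;  Hole 3−Hole 1: −320a + 344b = −49.
Solving gives a = 0.07211, b = −0.07536.
Gradient magnitude |∇z| = √(a² + b²) = √(0.00520 + 0.00568) = 0.10430.
True dip = arctan(0.10430) = 5.95°, dipping toward NW (azimuth ≈ 316°).

5.95°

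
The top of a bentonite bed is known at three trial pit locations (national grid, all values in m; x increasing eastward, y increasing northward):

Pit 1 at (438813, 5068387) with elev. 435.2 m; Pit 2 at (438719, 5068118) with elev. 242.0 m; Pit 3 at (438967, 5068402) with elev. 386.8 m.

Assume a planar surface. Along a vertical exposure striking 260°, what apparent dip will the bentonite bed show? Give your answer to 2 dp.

Let the plane be z = a·x + b·y + c.
Pit 2−Pit 1: −94a − 269b = −193.2;  Pit 3−Pit 1: 154a + 15b = −48.4.
Solving gives a = −0.39778, b = 0.85722.
Unit vector along 260° is (sin 260°, cos 260°) = (-0.9848, -0.1736).
Slope in that direction = a·(-0.9848) + b·(-0.1736) = 0.24288.
Apparent dip = arctan|0.24288| = 13.65° (true dip is 43.4°, so apparent ≤ true as expected).

13.65°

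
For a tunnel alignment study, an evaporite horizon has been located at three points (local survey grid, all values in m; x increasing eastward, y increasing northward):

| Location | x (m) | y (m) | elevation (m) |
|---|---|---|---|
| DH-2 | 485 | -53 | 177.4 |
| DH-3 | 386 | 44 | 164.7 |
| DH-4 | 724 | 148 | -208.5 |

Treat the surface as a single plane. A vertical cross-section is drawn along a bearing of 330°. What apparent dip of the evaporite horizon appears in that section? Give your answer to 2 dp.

Let the plane be z = a·x + b·y + c.
DH-3−DH-2: −99a + 97b = −12.7;  DH-4−DH-2: 239a + 201b = −385.9.
Solving gives a = −0.80961, b = −0.95723.
Unit vector along 330° is (sin 330°, cos 330°) = (-0.5000, 0.8660).
Slope in that direction = a·(-0.5000) + b·(0.8660) = −0.42418.
Apparent dip = arctan|0.42418| = 22.99° (true dip is 51.4°, so apparent ≤ true as expected).

22.99°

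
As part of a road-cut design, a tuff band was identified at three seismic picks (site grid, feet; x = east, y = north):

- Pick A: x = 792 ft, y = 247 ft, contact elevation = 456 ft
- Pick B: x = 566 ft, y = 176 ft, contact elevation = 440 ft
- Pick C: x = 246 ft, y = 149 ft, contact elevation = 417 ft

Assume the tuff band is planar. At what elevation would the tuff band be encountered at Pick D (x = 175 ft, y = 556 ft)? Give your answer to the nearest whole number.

Let the plane be z = a·x + b·y + c.
Pick B−Pick A: −226a − 71b = −16;  Pick C−Pick A: −546a − 98b = −39.
Solving gives a = 0.07227, b = −0.00469.
Then c = 456 − a·792 − b·247 = 399.92.
At (175, 556): z = 12.6 − 2.6 + 399.92 = 410.0 ft.

410 ft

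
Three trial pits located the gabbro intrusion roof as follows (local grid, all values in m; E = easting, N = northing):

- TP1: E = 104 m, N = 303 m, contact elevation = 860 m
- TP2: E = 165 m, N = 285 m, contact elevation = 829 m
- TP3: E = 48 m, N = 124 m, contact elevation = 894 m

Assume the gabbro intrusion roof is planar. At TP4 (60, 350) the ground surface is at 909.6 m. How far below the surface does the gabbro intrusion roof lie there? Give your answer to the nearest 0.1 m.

Two edge vectors: TP1→TP2 = (61, -18, -31), TP1→TP3 = (-56, -179, 34).
Normal n = (TP1→TP2) × (TP1→TP3) = (-6161, -338, -11927).
So ∂z/∂E = −n_x/n_z = −0.51656 and ∂z/∂N = −n_y/n_z = −0.02834.
Intercept c from TP1: 860 + 53.72 + 8.59 = 922.31.
At (60, 350): z_contact = −30.99 − 9.92 + 922.31 = 881.40 m.
Depth below ground = 909.6 − 881.40 = 28.2 m.

28.2 m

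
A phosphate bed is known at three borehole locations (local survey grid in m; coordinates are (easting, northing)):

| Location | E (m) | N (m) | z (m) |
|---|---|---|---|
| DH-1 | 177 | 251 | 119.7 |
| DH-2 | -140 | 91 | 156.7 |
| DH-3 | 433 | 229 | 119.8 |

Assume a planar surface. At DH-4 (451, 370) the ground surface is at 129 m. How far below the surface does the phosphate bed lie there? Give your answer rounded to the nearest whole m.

37 m

Let the plane be z = a·E + b·N + c.
DH-2−DH-1: −317a − 160b = 37;  DH-3−DH-1: 256a − 22b = 0.1.
Solving gives a = −0.01665, b = −0.19827.
Then c = 119.7 − a·177 − b·251 = 172.41.
At (451, 370): z_contact = −7.5 − 73.4 + 172.41 = 91.5 m.
Depth below ground = 129 − 91.5 = 37 m.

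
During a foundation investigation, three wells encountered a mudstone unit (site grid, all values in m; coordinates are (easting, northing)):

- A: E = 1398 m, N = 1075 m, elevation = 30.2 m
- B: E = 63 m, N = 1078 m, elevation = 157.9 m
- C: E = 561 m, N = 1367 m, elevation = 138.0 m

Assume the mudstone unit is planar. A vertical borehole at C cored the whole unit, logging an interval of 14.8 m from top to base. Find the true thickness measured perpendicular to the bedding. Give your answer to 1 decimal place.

14.7 m

Two edge vectors: A→B = (-1335, 3, 127.7), A→C = (-837, 292, 107.8).
Normal n = (A→B) × (A→C) = (-36965, 37028.1, -387309).
So ∂z/∂E = −n_x/n_z = −0.09544 and ∂z/∂N = −n_y/n_z = 0.09560.
|∇z| = √(a²+b²) = 0.13509, so dip δ = arctan(0.13509) = 7.69°.
True thickness = vertical thickness × cos δ = 14.8 × cos 7.69° = 14.7 m.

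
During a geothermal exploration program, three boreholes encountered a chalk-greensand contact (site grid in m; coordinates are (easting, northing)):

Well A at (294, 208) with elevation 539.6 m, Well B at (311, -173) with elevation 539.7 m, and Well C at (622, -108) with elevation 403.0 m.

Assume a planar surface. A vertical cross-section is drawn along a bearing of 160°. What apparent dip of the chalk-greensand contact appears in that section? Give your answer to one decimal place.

Let the plane be z = a·E + b·N + c.
Well B−Well A: 17a − 381b = 0.1;  Well C−Well A: 328a − 316b = −136.6.
Solving gives a = −0.43543, b = −0.01969.
Unit vector along 160° is (sin 160°, cos 160°) = (0.3420, -0.9397).
Slope in that direction = a·(0.3420) + b·(-0.9397) = −0.13042.
Apparent dip = arctan|0.13042| = 7.4° (true dip is 23.6°, so apparent ≤ true as expected).

7.4°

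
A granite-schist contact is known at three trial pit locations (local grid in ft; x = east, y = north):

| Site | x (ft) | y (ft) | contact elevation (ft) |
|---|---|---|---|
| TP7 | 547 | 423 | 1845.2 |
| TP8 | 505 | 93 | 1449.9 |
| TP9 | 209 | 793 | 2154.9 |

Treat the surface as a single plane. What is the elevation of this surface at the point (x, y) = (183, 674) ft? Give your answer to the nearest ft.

2009 ft

Let the plane be z = a·x + b·y + c.
TP8−TP7: −42a − 330b = −395.3;  TP9−TP7: −338a + 370b = 309.7.
Solving gives a = 0.34671, b = 1.15375.
Then c = 1845.2 − a·547 − b·423 = 1167.51.
At (183, 674): z = 63.4 + 777.6 + 1167.51 = 2008.6 ft.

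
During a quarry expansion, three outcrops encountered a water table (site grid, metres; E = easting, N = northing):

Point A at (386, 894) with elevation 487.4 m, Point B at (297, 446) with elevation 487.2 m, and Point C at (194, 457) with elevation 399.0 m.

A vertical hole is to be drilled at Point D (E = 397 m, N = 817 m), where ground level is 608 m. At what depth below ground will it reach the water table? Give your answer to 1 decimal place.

98.6 m

Two edge vectors: Point A→Point B = (-89, -448, -0.2), Point A→Point C = (-192, -437, -88.4).
Normal n = (Point A→Point B) × (Point A→Point C) = (39515.8, -7829.2, -47123).
So ∂z/∂E = −n_x/n_z = 0.83857 and ∂z/∂N = −n_y/n_z = −0.16614.
Intercept c from Point A: 487.4 − 323.69 + 148.53 = 312.25.
At (397, 817): z_contact = 332.91 − 135.74 + 312.25 = 509.42 m.
Depth below ground = 608 − 509.42 = 98.6 m.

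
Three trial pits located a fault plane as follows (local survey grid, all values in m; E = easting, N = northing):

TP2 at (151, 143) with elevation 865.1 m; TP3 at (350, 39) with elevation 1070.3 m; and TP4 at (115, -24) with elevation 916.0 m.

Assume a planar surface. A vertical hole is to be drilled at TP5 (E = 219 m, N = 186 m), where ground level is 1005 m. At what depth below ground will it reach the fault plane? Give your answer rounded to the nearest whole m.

Two edge vectors: TP2→TP3 = (199, -104, 205.2), TP2→TP4 = (-36, -167, 50.9).
Normal n = (TP2→TP3) × (TP2→TP4) = (28974.8, -17516.3, -36977).
So ∂z/∂E = −n_x/n_z = 0.78359 and ∂z/∂N = −n_y/n_z = −0.47371.
Intercept c from TP2: 865.1 − 118.32 + 67.74 = 814.52.
At (219, 186): z_contact = 171.6 − 88.1 + 814.52 = 898.0 m.
Depth below ground = 1005 − 898.0 = 107 m.

107 m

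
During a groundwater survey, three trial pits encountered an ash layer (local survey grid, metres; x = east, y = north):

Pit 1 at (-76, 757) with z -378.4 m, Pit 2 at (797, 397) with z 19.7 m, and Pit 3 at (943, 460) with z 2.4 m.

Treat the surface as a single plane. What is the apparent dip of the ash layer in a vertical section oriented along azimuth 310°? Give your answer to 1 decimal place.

29.8°

Two edge vectors: Pit 1→Pit 2 = (873, -360, 398.1), Pit 1→Pit 3 = (1019, -297, 380.8).
Normal n = (Pit 1→Pit 2) × (Pit 1→Pit 3) = (-18852.3, 73225.5, 107559).
So ∂z/∂x = −n_x/n_z = 0.17527 and ∂z/∂y = −n_y/n_z = −0.68079.
Unit vector along 310° is (sin 310°, cos 310°) = (-0.7660, 0.6428).
Slope in that direction = a·(-0.7660) + b·(0.6428) = −0.57187.
Apparent dip = arctan|0.57187| = 29.8° (true dip is 35.1°, so apparent ≤ true as expected).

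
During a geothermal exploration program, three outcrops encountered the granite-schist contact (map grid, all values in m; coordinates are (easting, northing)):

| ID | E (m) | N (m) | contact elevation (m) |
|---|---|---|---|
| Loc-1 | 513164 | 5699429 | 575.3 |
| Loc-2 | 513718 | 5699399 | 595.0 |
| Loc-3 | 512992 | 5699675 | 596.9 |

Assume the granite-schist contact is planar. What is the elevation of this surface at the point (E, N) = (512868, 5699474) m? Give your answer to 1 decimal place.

568.2 m

Two edge vectors: Loc-1→Loc-2 = (554, -30, 19.7), Loc-1→Loc-3 = (-172, 246, 21.6).
Normal n = (Loc-1→Loc-2) × (Loc-1→Loc-3) = (-5494.2, -15354.8, 131124).
So ∂z/∂E = −n_x/n_z = 0.041900796 and ∂z/∂N = −n_y/n_z = 0.117101370.
Intercept c from Loc-1: 575.3 − 21501.98 − 667410.94 = −688337.62.
At (512868, 5699474): z = 21489.6 + 667416.2 − 688337.62 = 568.2 m.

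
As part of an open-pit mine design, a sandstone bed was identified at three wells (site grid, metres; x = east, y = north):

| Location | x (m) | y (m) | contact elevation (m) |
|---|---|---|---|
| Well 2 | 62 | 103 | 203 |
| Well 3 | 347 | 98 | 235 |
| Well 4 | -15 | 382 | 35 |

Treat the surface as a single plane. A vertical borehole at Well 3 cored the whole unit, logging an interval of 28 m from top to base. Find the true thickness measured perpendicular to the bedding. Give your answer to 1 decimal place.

24.2 m

Two edge vectors: Well 2→Well 3 = (285, -5, 32), Well 2→Well 4 = (-77, 279, -168).
Normal n = (Well 2→Well 3) × (Well 2→Well 4) = (-8088, 45416, 79130).
So ∂z/∂x = −n_x/n_z = 0.10221 and ∂z/∂y = −n_y/n_z = −0.57394.
|∇z| = √(a²+b²) = 0.58297, so dip δ = arctan(0.58297) = 30.24°.
True thickness = vertical thickness × cos δ = 28 × cos 30.24° = 24.2 m.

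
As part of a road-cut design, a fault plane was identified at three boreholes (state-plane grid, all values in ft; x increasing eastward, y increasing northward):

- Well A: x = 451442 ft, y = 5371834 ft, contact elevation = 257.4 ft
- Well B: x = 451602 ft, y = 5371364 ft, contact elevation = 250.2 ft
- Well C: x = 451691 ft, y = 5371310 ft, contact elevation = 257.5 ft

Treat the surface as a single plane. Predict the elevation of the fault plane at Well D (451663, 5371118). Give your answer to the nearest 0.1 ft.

Two edge vectors: Well A→Well B = (160, -470, -7.2), Well A→Well C = (249, -524, 0.1).
Normal n = (Well A→Well B) × (Well A→Well C) = (-3819.8, -1808.8, 33190).
So ∂z/∂x = −n_x/n_z = 0.115088882 and ∂z/∂y = −n_y/n_z = 0.054498343.
Intercept c from Well A: 257.4 − 51955.96 − 292756.05 = −344454.61.
At (451663, 5371118): z = 51981.4 + 292717.0 − 344454.61 = 243.8 ft.

243.8 ft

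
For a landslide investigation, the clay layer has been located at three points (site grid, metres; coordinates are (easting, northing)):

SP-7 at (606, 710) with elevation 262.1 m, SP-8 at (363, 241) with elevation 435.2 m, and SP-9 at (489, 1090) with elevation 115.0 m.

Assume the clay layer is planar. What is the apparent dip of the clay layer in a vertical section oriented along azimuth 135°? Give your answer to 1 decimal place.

15.9°

Two edge vectors: SP-7→SP-8 = (-243, -469, 173.1), SP-7→SP-9 = (-117, 380, -147.1).
Normal n = (SP-7→SP-8) × (SP-7→SP-9) = (3211.9, -55998, -147213).
So ∂z/∂E = −n_x/n_z = 0.02182 and ∂z/∂N = −n_y/n_z = −0.38039.
Unit vector along 135° is (sin 135°, cos 135°) = (0.7071, -0.7071).
Slope in that direction = a·(0.7071) + b·(-0.7071) = 0.28440.
Apparent dip = arctan|0.28440| = 15.9° (true dip is 20.9°, so apparent ≤ true as expected).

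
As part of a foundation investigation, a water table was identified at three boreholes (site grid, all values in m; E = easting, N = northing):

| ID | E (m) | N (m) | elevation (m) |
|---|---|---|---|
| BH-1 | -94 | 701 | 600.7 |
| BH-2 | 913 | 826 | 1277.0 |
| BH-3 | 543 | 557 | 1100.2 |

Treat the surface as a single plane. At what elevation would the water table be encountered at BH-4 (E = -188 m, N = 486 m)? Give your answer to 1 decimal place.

602.9 m

Let the plane be z = a·E + b·N + c.
BH-2−BH-1: 1007a + 125b = 676.3;  BH-3−BH-1: 637a − 144b = 499.5.
Solving gives a = 0.71149, b = −0.32138.
Then c = 600.7 − a·-94 − b·701 = 892.87.
At (-188, 486): z = −133.8 − 156.2 + 892.87 = 602.9 m.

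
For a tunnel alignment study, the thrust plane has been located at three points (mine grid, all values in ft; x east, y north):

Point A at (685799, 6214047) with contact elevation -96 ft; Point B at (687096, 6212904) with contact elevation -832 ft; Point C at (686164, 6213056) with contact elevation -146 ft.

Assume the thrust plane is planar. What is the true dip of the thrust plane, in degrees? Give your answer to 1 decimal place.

39.0°

Two edge vectors: Point A→Point B = (1297, -1143, -736), Point A→Point C = (365, -991, -50).
Normal n = (Point A→Point B) × (Point A→Point C) = (-672226, -203790, -868132).
So ∂z/∂x = −n_x/n_z = −0.77434 and ∂z/∂y = −n_y/n_z = −0.23475.
Gradient magnitude |∇z| = √(a² + b²) = √(0.59960 + 0.05511) = 0.80914.
True dip = arctan(0.80914) = 39.0°, dipping toward ENE (azimuth ≈ 073°).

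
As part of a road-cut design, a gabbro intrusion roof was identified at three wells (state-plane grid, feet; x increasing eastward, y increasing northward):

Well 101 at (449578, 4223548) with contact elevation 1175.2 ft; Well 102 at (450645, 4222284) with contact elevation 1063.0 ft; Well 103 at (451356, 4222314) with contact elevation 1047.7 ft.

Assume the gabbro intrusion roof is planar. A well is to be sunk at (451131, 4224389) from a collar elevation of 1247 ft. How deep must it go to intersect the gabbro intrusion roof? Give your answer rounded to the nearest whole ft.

52 ft

Two edge vectors: Well 101→Well 102 = (1067, -1264, -112.2), Well 101→Well 103 = (1778, -1234, -127.5).
Normal n = (Well 101→Well 102) × (Well 101→Well 103) = (22705.2, -63449.1, 930714).
So ∂z/∂x = −n_x/n_z = −0.02439546 and ∂z/∂y = −n_y/n_z = 0.06817250.
Intercept c from Well 101: 1175.2 + 10967.66 − 287929.83 = −275786.96.
At (451131, 4224389): z_contact = −11005.6 + 287987.2 − 275786.96 = 1194.6 ft.
Depth below ground = 1247 − 1194.6 = 52 ft.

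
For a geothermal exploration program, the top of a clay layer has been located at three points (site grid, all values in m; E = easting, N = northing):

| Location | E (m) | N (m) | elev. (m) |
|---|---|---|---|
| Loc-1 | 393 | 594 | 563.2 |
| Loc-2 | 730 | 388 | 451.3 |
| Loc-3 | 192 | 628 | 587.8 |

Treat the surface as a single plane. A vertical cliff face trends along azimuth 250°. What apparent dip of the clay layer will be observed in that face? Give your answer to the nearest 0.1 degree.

7.0°

Let the plane be z = a·E + b·N + c.
Loc-2−Loc-1: 337a − 206b = −111.9;  Loc-3−Loc-1: −201a + 34b = 24.6.
Solving gives a = −0.04217, b = 0.47421.
Unit vector along 250° is (sin 250°, cos 250°) = (-0.9397, -0.3420).
Slope in that direction = a·(-0.9397) + b·(-0.3420) = −0.12256.
Apparent dip = arctan|0.12256| = 7.0° (true dip is 25.5°, so apparent ≤ true as expected).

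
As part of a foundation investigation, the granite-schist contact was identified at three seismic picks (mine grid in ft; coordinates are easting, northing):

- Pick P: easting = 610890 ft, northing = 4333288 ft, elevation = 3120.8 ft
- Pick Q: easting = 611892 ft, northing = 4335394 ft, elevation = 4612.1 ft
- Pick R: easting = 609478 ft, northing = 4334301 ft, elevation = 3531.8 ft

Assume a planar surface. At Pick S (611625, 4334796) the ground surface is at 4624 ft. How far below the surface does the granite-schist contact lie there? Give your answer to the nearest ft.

433 ft

Two edge vectors: Pick P→Pick Q = (1002, 2106, 1491.3), Pick P→Pick R = (-1412, 1013, 411).
Normal n = (Pick P→Pick Q) × (Pick P→Pick R) = (-645120.9, -2517537.6, 3988698).
So ∂z/∂easting = −n_x/n_z = 0.16173721 and ∂z/∂northing = −n_y/n_z = 0.63116776.
Intercept c from Pick P: 3120.8 − 98803.65 − 2735031.70 = −2830714.55.
At (611625, 4334796): z_contact = 98922.5 + 2735983.5 − 2830714.55 = 4191.5 ft.
Depth below ground = 4624 − 4191.5 = 433 ft.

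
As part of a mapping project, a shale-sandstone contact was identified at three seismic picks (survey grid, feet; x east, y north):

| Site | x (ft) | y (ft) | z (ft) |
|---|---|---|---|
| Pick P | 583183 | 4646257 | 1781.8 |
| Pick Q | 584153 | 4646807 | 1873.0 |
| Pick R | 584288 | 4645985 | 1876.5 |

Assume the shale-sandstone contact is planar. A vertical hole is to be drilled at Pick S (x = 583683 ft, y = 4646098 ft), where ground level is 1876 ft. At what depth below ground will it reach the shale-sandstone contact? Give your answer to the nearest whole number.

52 ft

Two edge vectors: Pick P→Pick Q = (970, 550, 91.2), Pick P→Pick R = (1105, -272, 94.7).
Normal n = (Pick P→Pick Q) × (Pick P→Pick R) = (76891.4, 8917, -871590).
So ∂z/∂x = −n_x/n_z = 0.08821969 and ∂z/∂y = −n_y/n_z = 0.01023073.
Intercept c from Pick P: 1781.8 − 51448.22 − 47534.59 = −97201.01.
At (583683, 4646098): z_contact = 51492.3 + 47533.0 − 97201.01 = 1824.3 ft.
Depth below ground = 1876 − 1824.3 = 52 ft.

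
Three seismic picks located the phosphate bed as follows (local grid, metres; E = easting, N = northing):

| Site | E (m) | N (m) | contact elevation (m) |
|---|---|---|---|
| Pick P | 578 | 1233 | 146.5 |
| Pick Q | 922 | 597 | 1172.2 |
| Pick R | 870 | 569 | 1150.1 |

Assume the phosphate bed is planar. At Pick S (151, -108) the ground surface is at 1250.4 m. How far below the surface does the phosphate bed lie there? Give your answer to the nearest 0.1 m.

95.5 m

Let the plane be z = a·E + b·N + c.
Pick Q−Pick P: 344a − 636b = 1025.7;  Pick R−Pick P: 292a − 664b = 1003.6.
Solving gives a = 1.001667, b = −1.070954.
Then c = 146.5 − a·578 − b·1233 = 888.02.
At (151, -108): z_contact = 151.25 + 115.66 + 888.02 = 1154.94 m.
Depth below ground = 1250.4 − 1154.94 = 95.5 m.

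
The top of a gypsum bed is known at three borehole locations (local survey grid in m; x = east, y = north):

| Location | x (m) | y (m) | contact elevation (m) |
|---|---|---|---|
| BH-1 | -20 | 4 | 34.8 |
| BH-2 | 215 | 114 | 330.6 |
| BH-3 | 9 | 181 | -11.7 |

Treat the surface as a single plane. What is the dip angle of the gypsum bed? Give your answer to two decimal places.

57.67°

Two edge vectors: BH-1→BH-2 = (235, 110, 295.8), BH-1→BH-3 = (29, 177, -46.5).
Normal n = (BH-1→BH-2) × (BH-1→BH-3) = (-57471.6, 19505.7, 38405).
So ∂z/∂x = −n_x/n_z = 1.49646 and ∂z/∂y = −n_y/n_z = −0.50789.
Gradient magnitude |∇z| = √(a² + b²) = √(2.23940 + 0.25796) = 1.58030.
True dip = arctan(1.58030) = 57.67°, dipping toward WNW (azimuth ≈ 289°).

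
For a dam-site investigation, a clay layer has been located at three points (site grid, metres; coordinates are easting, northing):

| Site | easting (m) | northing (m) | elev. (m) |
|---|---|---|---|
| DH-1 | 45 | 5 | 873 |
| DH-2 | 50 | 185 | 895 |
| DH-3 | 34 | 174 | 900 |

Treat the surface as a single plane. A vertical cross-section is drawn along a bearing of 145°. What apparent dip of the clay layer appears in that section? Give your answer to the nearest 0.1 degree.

18.8°

Let the plane be z = a·easting + b·northing + c.
DH-2−DH-1: 5a + 180b = 22;  DH-3−DH-1: −11a + 169b = 27.
Solving gives a = −0.40425, b = 0.13345.
Unit vector along 145° is (sin 145°, cos 145°) = (0.5736, -0.8192).
Slope in that direction = a·(0.5736) + b·(-0.8192) = −0.34118.
Apparent dip = arctan|0.34118| = 18.8° (true dip is 23.1°, so apparent ≤ true as expected).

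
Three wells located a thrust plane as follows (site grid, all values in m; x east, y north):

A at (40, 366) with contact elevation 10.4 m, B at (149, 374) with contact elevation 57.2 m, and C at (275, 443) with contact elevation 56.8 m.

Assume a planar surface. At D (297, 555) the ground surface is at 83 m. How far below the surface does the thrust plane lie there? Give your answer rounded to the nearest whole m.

Two edge vectors: A→B = (109, 8, 46.8), A→C = (235, 77, 46.4).
Normal n = (A→B) × (A→C) = (-3232.4, 5940.4, 6513).
So ∂z/∂x = −n_x/n_z = 0.49630 and ∂z/∂y = −n_y/n_z = −0.91208.
Intercept c from A: 10.4 − 19.85 + 333.82 = 324.37.
At (297, 555): z_contact = 147.4 − 506.2 + 324.37 = -34.4 m.
Depth below ground = 83 − (-34.4) = 117 m.

117 m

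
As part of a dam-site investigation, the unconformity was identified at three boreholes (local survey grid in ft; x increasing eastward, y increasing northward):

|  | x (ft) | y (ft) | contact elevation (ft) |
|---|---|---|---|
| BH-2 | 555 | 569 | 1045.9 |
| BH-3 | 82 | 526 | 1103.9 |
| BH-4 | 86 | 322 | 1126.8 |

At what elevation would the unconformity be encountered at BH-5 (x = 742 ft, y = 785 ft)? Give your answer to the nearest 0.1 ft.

Two edge vectors: BH-2→BH-3 = (-473, -43, 58), BH-2→BH-4 = (-469, -247, 80.9).
Normal n = (BH-2→BH-3) × (BH-2→BH-4) = (10847.3, 11063.7, 96664).
So ∂z/∂x = −n_x/n_z = −0.11222 and ∂z/∂y = −n_y/n_z = −0.11446.
Intercept c from BH-2: 1045.9 + 62.28 + 65.13 = 1173.31.
At (742, 785): z = −83.3 − 89.8 + 1173.31 = 1000.2 ft.

1000.2 ft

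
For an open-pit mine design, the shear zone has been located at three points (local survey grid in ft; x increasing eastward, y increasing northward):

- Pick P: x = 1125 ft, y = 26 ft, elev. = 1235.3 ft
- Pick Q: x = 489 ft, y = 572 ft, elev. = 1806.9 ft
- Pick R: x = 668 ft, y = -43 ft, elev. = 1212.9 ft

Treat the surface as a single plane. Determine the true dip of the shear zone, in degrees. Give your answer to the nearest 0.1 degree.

43.3°

Two edge vectors: Pick P→Pick Q = (-636, 546, 571.6), Pick P→Pick R = (-457, -69, -22.4).
Normal n = (Pick P→Pick Q) × (Pick P→Pick R) = (27210, -275467.6, 293406).
So ∂z/∂x = −n_x/n_z = −0.09274 and ∂z/∂y = −n_y/n_z = 0.93886.
Gradient magnitude |∇z| = √(a² + b²) = √(0.00860 + 0.88146) = 0.94343.
True dip = arctan(0.94343) = 43.3°, dipping toward S (azimuth ≈ 174°).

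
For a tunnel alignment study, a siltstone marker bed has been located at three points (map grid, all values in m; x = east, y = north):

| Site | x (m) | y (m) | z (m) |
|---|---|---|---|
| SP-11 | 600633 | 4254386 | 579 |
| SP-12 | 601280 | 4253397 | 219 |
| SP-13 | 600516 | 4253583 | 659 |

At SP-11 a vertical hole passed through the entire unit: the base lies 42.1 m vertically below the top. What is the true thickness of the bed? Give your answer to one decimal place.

36.4 m

Two edge vectors: SP-11→SP-12 = (647, -989, -360), SP-11→SP-13 = (-117, -803, 80).
Normal n = (SP-11→SP-12) × (SP-11→SP-13) = (-368200, -9640, -635254).
So ∂z/∂x = −n_x/n_z = −0.57961 and ∂z/∂y = −n_y/n_z = −0.01518.
|∇z| = √(a²+b²) = 0.57981, so dip δ = arctan(0.57981) = 30.11°.
True thickness = vertical thickness × cos δ = 42.1 × cos 30.11° = 36.4 m.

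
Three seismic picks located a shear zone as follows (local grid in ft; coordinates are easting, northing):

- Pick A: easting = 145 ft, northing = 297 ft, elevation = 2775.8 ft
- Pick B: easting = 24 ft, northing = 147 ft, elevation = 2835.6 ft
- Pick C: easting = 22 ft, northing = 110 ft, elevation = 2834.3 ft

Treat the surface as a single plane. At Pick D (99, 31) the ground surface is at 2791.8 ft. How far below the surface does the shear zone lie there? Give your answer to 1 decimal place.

Two edge vectors: Pick A→Pick B = (-121, -150, 59.8), Pick A→Pick C = (-123, -187, 58.5).
Normal n = (Pick A→Pick B) × (Pick A→Pick C) = (2407.6, -276.9, 4177).
So ∂z/∂easting = −n_x/n_z = −0.57639 and ∂z/∂northing = −n_y/n_z = 0.06629.
Intercept c from Pick A: 2775.8 + 83.58 − 19.69 = 2839.69.
At (99, 31): z_contact = −57.06 + 2.06 + 2839.69 = 2784.68 ft.
Depth below ground = 2791.8 − 2784.68 = 7.1 ft.

7.1 ft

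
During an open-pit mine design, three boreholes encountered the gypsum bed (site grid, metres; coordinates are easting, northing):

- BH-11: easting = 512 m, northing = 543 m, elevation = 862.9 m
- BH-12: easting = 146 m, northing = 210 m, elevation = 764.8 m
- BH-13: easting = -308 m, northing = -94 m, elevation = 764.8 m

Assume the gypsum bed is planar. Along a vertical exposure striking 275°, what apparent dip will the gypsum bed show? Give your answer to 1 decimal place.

Two edge vectors: BH-11→BH-12 = (-366, -333, -98.1), BH-11→BH-13 = (-820, -637, -98.1).
Normal n = (BH-11→BH-12) × (BH-11→BH-13) = (-29822.4, 44537.4, -39918).
So ∂z/∂easting = −n_x/n_z = −0.74709 and ∂z/∂northing = −n_y/n_z = 1.11572.
Unit vector along 275° is (sin 275°, cos 275°) = (-0.9962, 0.0872).
Slope in that direction = a·(-0.9962) + b·(0.0872) = 0.84149.
Apparent dip = arctan|0.84149| = 40.1° (true dip is 53.3°, so apparent ≤ true as expected).

40.1°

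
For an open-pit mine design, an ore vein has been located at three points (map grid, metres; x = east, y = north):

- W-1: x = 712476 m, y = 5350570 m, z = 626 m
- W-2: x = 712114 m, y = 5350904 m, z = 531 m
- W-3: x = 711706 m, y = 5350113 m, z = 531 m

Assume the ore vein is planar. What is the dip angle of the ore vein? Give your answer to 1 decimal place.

11.3°

Two edge vectors: W-1→W-2 = (-362, 334, -95), W-1→W-3 = (-770, -457, -95).
Normal n = (W-1→W-2) × (W-1→W-3) = (-75145, 38760, 422614).
So ∂z/∂x = −n_x/n_z = 0.17781 and ∂z/∂y = −n_y/n_z = −0.09171.
Gradient magnitude |∇z| = √(a² + b²) = √(0.03162 + 0.00841) = 0.20007.
True dip = arctan(0.20007) = 11.3°, dipping toward WNW (azimuth ≈ 297°).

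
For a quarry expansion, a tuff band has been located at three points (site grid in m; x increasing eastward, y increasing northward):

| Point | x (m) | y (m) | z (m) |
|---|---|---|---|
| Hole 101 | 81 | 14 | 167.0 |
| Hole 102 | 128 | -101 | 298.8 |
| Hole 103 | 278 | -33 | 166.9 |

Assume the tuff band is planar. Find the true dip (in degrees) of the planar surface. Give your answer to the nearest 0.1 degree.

52.6°

Two edge vectors: Hole 101→Hole 102 = (47, -115, 131.8), Hole 101→Hole 103 = (197, -47, -0.1).
Normal n = (Hole 101→Hole 102) × (Hole 101→Hole 103) = (6206.1, 25969.3, 20446).
So ∂z/∂x = −n_x/n_z = −0.30354 and ∂z/∂y = −n_y/n_z = −1.27014.
Gradient magnitude |∇z| = √(a² + b²) = √(0.09213 + 1.61326) = 1.30591.
True dip = arctan(1.30591) = 52.6°, dipping toward NNE (azimuth ≈ 013°).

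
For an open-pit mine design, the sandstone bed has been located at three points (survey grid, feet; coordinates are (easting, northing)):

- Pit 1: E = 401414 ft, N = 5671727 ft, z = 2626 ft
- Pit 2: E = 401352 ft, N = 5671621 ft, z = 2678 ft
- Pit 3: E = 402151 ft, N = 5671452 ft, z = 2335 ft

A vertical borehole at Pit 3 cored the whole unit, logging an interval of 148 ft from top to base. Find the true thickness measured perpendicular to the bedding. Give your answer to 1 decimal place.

Let the plane be z = a·E + b·N + c.
Pit 2−Pit 1: −62a − 106b = 52;  Pit 3−Pit 1: 737a − 275b = −291.
Solving gives a = −0.47436, b = −0.21311.
|∇z| = √(a²+b²) = 0.52003, so dip δ = arctan(0.52003) = 27.48°.
True thickness = vertical thickness × cos δ = 148 × cos 27.48° = 131.3 ft.

131.3 ft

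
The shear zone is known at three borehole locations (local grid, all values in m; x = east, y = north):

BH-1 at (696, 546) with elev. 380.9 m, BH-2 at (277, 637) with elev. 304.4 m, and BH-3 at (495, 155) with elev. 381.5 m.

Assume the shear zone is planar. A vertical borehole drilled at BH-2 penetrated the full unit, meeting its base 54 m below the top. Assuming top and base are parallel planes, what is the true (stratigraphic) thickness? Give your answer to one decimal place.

Two edge vectors: BH-1→BH-2 = (-419, 91, -76.5), BH-1→BH-3 = (-201, -391, 0.6).
Normal n = (BH-1→BH-2) × (BH-1→BH-3) = (-29856.9, 15627.9, 182120).
So ∂z/∂x = −n_x/n_z = 0.16394 and ∂z/∂y = −n_y/n_z = −0.08581.
|∇z| = √(a²+b²) = 0.18504, so dip δ = arctan(0.18504) = 10.48°.
True thickness = vertical thickness × cos δ = 54 × cos 10.48° = 53.1 m.

53.1 m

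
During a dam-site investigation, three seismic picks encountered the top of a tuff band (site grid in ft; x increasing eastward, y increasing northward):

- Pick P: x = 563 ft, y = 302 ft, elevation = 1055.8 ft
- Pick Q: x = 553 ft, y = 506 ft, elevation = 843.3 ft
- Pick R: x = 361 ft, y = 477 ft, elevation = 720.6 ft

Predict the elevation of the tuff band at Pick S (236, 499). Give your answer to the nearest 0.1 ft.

599.7 ft

Let the plane be z = a·x + b·y + c.
Pick Q−Pick P: −10a + 204b = −212.5;  Pick R−Pick P: −202a + 175b = −335.2.
Solving gives a = 0.79054, b = −1.00291.
Then c = 1055.8 − a·563 − b·302 = 913.60.
At (236, 499): z = 186.6 − 500.5 + 913.60 = 599.7 ft.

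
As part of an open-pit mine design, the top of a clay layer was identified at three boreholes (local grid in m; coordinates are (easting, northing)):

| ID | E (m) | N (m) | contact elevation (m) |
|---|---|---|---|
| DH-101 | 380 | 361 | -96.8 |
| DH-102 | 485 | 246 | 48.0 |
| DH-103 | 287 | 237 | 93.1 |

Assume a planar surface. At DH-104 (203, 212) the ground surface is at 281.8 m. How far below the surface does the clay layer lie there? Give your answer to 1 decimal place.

139.7 m

Let the plane be z = a·E + b·N + c.
DH-102−DH-101: 105a − 115b = 144.8;  DH-103−DH-101: −93a − 124b = 189.9.
Solving gives a = −0.16375, b = −1.40864.
Then c = -96.8 − a·380 − b·361 = 473.94.
At (203, 212): z_contact = −33.24 − 298.63 + 473.94 = 142.07 m.
Depth below ground = 281.8 − 142.07 = 139.7 m.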